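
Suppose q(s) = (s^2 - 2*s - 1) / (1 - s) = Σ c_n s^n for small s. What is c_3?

-2

Distribute the polynomial across the series and collect like powers.
[s^0] = -1;  [s^1] = -3;  [s^2] = -2;  [s^3] = -2.
So c_3 = q′′′(0)/3! = -2.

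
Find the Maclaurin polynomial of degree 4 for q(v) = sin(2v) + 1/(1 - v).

Combine the two series term by term.
q(0) = 1
q′(0) = 3
q′′(0) = 2
q′′′(0) = -2
q^(4)(0) = 24

v^4 - v^3/3 + v^2 + 3*v + 1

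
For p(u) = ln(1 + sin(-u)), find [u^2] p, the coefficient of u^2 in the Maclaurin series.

Substitute the inner expansion into the outer series and collect powers.
p(0) = 0
p′(0) = -1
p′′(0) = -1
So c_2 = p′′(0)/2! = -1/2.

-1/2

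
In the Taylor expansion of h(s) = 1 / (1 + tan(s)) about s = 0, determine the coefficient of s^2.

Write 1/(1+u) = 1 - u + u^2 - u^3 + ... and substitute the series for u.
[s^0] = 1;  [s^1] = -1;  [s^2] = 1.

1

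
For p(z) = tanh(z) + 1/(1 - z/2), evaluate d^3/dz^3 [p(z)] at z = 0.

-5/4

Add the two expansions coefficient-wise.
The coefficient of z^3 in the expansion is -5/24, so p′′′(0) = 3! * (-5/24) = -5/4.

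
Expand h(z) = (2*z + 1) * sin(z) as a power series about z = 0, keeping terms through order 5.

z^5/120 - z^4/3 - z^3/6 + 2*z^2 + z

Shift and add copies of the series according to the polynomial's terms.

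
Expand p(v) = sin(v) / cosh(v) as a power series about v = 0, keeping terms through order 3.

Divide the numerator series by the denominator series (power-series long division).

-2*v^3/3 + v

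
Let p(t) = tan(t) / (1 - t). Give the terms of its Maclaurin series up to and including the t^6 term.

22*t^6/15 + 22*t^5/15 + 4*t^4/3 + 4*t^3/3 + t^2 + t

Multiply the two series term by term and collect like powers.
[t^0] = 0;  [t^1] = 1;  [t^2] = 1;  [t^3] = 4/3;  [t^4] = 4/3;  [t^5] = 22/15;  [t^6] = 22/15.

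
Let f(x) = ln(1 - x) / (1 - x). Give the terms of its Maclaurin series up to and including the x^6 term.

Use 1/(1 - r) = Σ r^k on the denominator, then take the Cauchy product.
f(0) = 0
f′(0) = -1
f′′(0) = -3
f′′′(0) = -11
f^(4)(0) = -50
f^(5)(0) = -274
f^(6)(0) = -1764
The Taylor polynomial is Σ f^(k)(0)/k! · x^k.

-49*x^6/20 - 137*x^5/60 - 25*x^4/12 - 11*x^3/6 - 3*x^2/2 - x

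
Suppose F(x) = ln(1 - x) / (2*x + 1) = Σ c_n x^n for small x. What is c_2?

3/2

Use 1/(1 - r) = Σ r^k on the denominator, then take the Cauchy product.
F(0) = 0
F′(0) = -1
F′′(0) = 3
So c_2 = F′′(0)/2! = 3/2.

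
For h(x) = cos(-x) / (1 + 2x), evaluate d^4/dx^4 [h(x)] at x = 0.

Expand each factor separately, then convolve coefficients.
The coefficient of x^4 in the expansion is 337/24, so h^(4)(0) = 4! * (337/24) = 337.

337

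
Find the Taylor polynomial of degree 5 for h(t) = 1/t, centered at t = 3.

-(t - 3)^5/729 + (t - 3)^4/243 - (t - 3)^3/81 + (t - 3)^2/27 - (t - 3)/9 + 1/3

h(3) = 1/3
h′(3) = -1/9
h′′(3) = 2/27
h′′′(3) = -2/27
h^(4)(3) = 8/81
h^(5)(3) = -40/243
Dividing each by k! gives the coefficients c_0, ..., c_5.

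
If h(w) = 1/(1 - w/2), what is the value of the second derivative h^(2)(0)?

1/2

Compute the successive derivatives at the expansion point and divide by k!.
The coefficient of w^2 in the expansion is 1/4, so h′′(0) = 2! * (1/4) = 1/2.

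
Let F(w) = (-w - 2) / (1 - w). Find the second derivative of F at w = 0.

-6

Shift and add copies of the series according to the polynomial's terms.
From the series, [w^2] F = -3; multiply by 2! = 2 to get -6.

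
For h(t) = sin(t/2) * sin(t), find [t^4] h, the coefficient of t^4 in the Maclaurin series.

-5/48

Take the Cauchy product of the two expansions.
[t^0] = 0;  [t^1] = 0;  [t^2] = 1/2;  [t^3] = 0;  [t^4] = -5/48.
So c_4 = h^(4)(0)/4! = -5/48.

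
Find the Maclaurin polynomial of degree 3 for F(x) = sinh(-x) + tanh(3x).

-55*x^3/6 + 2*x

Expand each term separately and add.
F(0) = 0
F′(0) = 2
F′′(0) = 0
F′′′(0) = -55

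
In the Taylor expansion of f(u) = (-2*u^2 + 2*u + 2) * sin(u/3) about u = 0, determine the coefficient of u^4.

Distribute the polynomial across the series and collect like powers.
So c_4 = f^(4)(0)/4! = -1/81.

-1/81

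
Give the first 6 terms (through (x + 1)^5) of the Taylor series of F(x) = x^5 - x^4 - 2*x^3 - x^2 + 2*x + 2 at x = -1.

(x + 1)^5 - 6*(x + 1)^4 + 12*(x + 1)^3 - 11*(x + 1)^2 + 7*(x + 1) - 1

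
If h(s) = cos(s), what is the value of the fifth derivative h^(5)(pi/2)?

-1

Differentiate repeatedly and evaluate at the center.
From the series, [(s - pi/2)^5] h = -1/120; multiply by 5! = 120 to get -1.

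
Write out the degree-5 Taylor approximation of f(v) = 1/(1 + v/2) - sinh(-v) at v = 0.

Expand each term separately and add.
f(0) = 1
f′(0) = 1/2
f′′(0) = 1/2
f′′′(0) = 1/4
f^(4)(0) = 3/2
f^(5)(0) = -11/4

-11*v^5/480 + v^4/16 + v^3/24 + v^2/4 + v/2 + 1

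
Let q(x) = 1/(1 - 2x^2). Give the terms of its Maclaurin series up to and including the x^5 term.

4*x^4 + 2*x^2 + 1

Differentiate repeatedly and evaluate at the center.
q(0) = 1
q′(0) = 0
q′′(0) = 4
q′′′(0) = 0
q^(4)(0) = 96
q^(5)(0) = 0
Then c_k = q^(k)(0)/k! gives each Taylor coefficient.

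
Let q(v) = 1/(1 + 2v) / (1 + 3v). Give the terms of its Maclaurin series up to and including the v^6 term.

2059*v^6 - 665*v^5 + 211*v^4 - 65*v^3 + 19*v^2 - 5*v + 1

Multiply the two series term by term and collect like powers.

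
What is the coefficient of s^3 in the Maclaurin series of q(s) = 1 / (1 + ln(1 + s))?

Expand as Σ (-1)^k u^k with u equal to the inner function's series.
q(0) = 1
q′(0) = -1
q′′(0) = 3
q′′′(0) = -14
So c_3 = q′′′(0)/3! = -7/3.

-7/3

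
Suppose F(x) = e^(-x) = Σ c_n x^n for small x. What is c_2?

F(0) = 1
F′(0) = -1
F′′(0) = 1
The Taylor polynomial is Σ F^(k)(0)/k! · x^k.

1/2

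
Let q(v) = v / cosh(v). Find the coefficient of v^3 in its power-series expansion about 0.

-1/2

Invert the denominator's series and multiply.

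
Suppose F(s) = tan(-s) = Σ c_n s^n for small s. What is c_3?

F(0) = 0
F′(0) = -1
F′′(0) = 0
F′′′(0) = -2
So c_3 = F′′′(0)/3! = -1/3.

-1/3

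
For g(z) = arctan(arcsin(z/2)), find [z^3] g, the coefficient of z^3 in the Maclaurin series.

-1/48

Substitute the inner expansion into the outer series and collect powers.
[z^0] = 0;  [z^1] = 1/2;  [z^2] = 0;  [z^3] = -1/48.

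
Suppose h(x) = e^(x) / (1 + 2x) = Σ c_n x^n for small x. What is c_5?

Expand each factor separately, then convolve coefficients.
h(0) = 1
h′(0) = -1
h′′(0) = 5
h′′′(0) = -29
h^(4)(0) = 233
h^(5)(0) = -2329

-2329/120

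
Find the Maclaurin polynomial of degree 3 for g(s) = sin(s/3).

-s^3/162 + s/3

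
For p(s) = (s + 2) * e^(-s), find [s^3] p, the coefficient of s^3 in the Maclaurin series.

1/6

Distribute the polynomial across the series and collect like powers.
p(0) = 2
p′(0) = -1
p′′(0) = 0
p′′′(0) = 1
The Taylor polynomial is Σ p^(k)(0)/k! · s^k.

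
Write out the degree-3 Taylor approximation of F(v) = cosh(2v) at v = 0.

Differentiate repeatedly and evaluate at the center.
F(0) = 1
F′(0) = 0
F′′(0) = 4
F′′′(0) = 0

2*v^2 + 1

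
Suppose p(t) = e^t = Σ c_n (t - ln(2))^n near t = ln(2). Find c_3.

p(ln(2)) = 2
p′(ln(2)) = 2
p′′(ln(2)) = 2
p′′′(ln(2)) = 2
Dividing each by k! gives the coefficients c_0, ..., c_3.

1/3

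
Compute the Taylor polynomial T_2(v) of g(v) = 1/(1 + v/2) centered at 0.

g(0) = 1
g′(0) = -1/2
g′′(0) = 1/2

v^2/4 - v/2 + 1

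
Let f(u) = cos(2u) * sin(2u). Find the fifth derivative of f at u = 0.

Take the Cauchy product of the two expansions.
The coefficient of u^5 in the expansion is 64/15, so f^(5)(0) = 5! * (64/15) = 512.

512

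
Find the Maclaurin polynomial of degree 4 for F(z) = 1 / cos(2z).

10*z^4/3 + 2*z^2 + 1

Write the quotient as an unknown series and match coefficients against numerator = denominator · series.
F(0) = 1
F′(0) = 0
F′′(0) = 4
F′′′(0) = 0
F^(4)(0) = 80
Dividing each by k! gives the coefficients c_0, ..., c_4.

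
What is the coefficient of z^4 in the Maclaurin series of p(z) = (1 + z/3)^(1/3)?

-10/19683

Differentiate repeatedly and evaluate at the center.
p(0) = 1
p′(0) = 1/9
p′′(0) = -2/81
p′′′(0) = 10/729
p^(4)(0) = -80/6561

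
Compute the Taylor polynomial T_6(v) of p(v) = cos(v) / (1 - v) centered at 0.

389*v^6/720 + 13*v^5/24 + 13*v^4/24 + v^3/2 + v^2/2 + v + 1

Use 1/(1 - r) = Σ r^k on the denominator, then take the Cauchy product.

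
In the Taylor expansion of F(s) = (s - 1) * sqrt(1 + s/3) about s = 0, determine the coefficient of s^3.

-7/432

Shift and add copies of the series according to the polynomial's terms.
[s^0] = -1;  [s^1] = 5/6;  [s^2] = 13/72;  [s^3] = -7/432.
So c_3 = F′′′(0)/3! = -7/432.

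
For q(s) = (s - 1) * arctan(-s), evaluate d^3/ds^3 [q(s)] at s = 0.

-2

Shift and add copies of the series according to the polynomial's terms.
The coefficient of s^3 in the expansion is -1/3, so q′′′(0) = 3! * (-1/3) = -2.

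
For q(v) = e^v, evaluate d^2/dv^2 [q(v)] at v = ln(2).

From the series, [(v - ln(2))^2] q = 1; multiply by 2! = 2 to get 2.

2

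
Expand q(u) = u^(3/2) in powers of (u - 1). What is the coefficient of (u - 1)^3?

q(1) = 1
q′(1) = 3/2
q′′(1) = 3/4
q′′′(1) = -3/8
So c_3 = q′′′(1)/3! = -1/16.

-1/16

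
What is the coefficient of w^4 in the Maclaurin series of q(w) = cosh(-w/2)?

1/384

q(0) = 1
q′(0) = 0
q′′(0) = 1/4
q′′′(0) = 0
q^(4)(0) = 1/16
The Taylor polynomial is Σ q^(k)(0)/k! · w^k.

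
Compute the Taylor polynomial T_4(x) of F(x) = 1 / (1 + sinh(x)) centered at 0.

4*x^4/3 - 7*x^3/6 + x^2 - x + 1

Expand as Σ (-1)^k u^k with u equal to the inner function's series.
[x^0] = 1;  [x^1] = -1;  [x^2] = 1;  [x^3] = -7/6;  [x^4] = 4/3.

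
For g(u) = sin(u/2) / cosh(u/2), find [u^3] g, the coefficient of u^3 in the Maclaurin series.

-1/12

Write the quotient as an unknown series and match coefficients against numerator = denominator · series.
g(0) = 0
g′(0) = 1/2
g′′(0) = 0
g′′′(0) = -1/2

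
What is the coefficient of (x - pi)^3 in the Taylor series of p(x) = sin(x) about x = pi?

Compute the successive derivatives at the expansion point and divide by k!.
So c_3 = p′′′(pi)/3! = 1/6.

1/6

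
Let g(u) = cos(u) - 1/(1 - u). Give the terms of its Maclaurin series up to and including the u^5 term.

-u^5 - 23*u^4/24 - u^3 - 3*u^2/2 - u

Combine the two series term by term.
[u^0] = 0;  [u^1] = -1;  [u^2] = -3/2;  [u^3] = -1;  [u^4] = -23/24;  [u^5] = -1.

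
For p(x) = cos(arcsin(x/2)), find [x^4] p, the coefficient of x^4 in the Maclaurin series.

-1/128

Substitute the inner expansion into the outer series and collect powers.
[x^0] = 1;  [x^1] = 0;  [x^2] = -1/8;  [x^3] = 0;  [x^4] = -1/128.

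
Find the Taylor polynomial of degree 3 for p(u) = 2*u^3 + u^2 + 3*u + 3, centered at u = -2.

2*(u + 2)^3 - 11*(u + 2)^2 + 23*(u + 2) - 15

p(-2) = -15
p′(-2) = 23
p′′(-2) = -22
p′′′(-2) = 12
Then c_k = p^(k)(-2)/k! gives each Taylor coefficient.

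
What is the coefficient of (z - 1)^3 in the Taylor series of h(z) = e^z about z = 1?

Apply the Taylor formula c_k = f^(k)(a)/k!.

e/6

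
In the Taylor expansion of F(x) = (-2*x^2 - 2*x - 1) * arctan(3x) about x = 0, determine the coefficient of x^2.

Shift and add copies of the series according to the polynomial's terms.
F(0) = 0
F′(0) = -3
F′′(0) = -12

-6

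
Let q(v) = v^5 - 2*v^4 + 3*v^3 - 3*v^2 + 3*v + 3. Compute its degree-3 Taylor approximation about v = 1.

5*(v - 1)^3 + 4*(v - 1)^2 + 3*(v - 1) + 5

Apply the Taylor formula c_k = f^(k)(a)/k!.
[(v - 1)^0] = 5;  [(v - 1)^1] = 3;  [(v - 1)^2] = 4;  [(v - 1)^3] = 5.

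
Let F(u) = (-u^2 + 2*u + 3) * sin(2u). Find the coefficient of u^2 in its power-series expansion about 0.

4

Distribute the polynomial across the series and collect like powers.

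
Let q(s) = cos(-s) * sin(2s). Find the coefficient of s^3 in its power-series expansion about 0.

Expand each factor separately, then convolve coefficients.
q(0) = 0
q′(0) = 2
q′′(0) = 0
q′′′(0) = -14
So c_3 = q′′′(0)/3! = -7/3.

-7/3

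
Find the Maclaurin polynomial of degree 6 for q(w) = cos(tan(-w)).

Plug the Maclaurin series of the inner function into that of the outer and collect terms.
q(0) = 1
q′(0) = 0
q′′(0) = -1
q′′′(0) = 0
q^(4)(0) = -7
q^(5)(0) = 0
q^(6)(0) = -97

-97*w^6/720 - 7*w^4/24 - w^2/2 + 1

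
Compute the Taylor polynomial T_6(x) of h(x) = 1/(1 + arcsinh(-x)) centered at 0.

23*x^6/45 + 23*x^5/40 + 2*x^4/3 + 5*x^3/6 + x^2 + x + 1

Plug the Maclaurin series of the inner function into that of the outer and collect terms.
[x^0] = 1;  [x^1] = 1;  [x^2] = 1;  [x^3] = 5/6;  [x^4] = 2/3;  [x^5] = 23/40;  [x^6] = 23/45.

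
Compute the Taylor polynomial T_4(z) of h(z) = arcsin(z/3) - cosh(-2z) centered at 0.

Add the two expansions coefficient-wise.
[z^0] = -1;  [z^1] = 1/3;  [z^2] = -2;  [z^3] = 1/162;  [z^4] = -2/3.

-2*z^4/3 + z^3/162 - 2*z^2 + z/3 - 1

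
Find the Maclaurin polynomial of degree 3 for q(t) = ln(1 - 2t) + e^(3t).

11*t^3/6 + 5*t^2/2 + t + 1

Expand each term separately and add.
[t^0] = 1;  [t^1] = 1;  [t^2] = 5/2;  [t^3] = 11/6.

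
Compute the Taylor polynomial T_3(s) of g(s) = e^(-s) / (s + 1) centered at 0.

Use 1/(1 - r) = Σ r^k on the denominator, then take the Cauchy product.

-8*s^3/3 + 5*s^2/2 - 2*s + 1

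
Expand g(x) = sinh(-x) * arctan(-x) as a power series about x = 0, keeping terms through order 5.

Multiply the two series term by term and collect like powers.
g(0) = 0
g′(0) = 0
g′′(0) = 2
g′′′(0) = 0
g^(4)(0) = -4
g^(5)(0) = 0
Then c_k = g^(k)(0)/k! gives each Taylor coefficient.

-x^4/6 + x^2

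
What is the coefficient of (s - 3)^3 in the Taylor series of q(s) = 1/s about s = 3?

Use the known series and substitute for the argument.
q(3) = 1/3
q′(3) = -1/9
q′′(3) = 2/27
q′′′(3) = -2/27
So c_3 = q′′′(3)/3! = -1/81.

-1/81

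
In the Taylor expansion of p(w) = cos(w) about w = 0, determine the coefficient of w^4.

1/24

Use the known series and substitute for the argument.
[w^0] = 1;  [w^1] = 0;  [w^2] = -1/2;  [w^3] = 0;  [w^4] = 1/24.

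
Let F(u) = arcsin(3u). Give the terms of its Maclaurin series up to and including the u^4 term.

9*u^3/2 + 3*u

Compute the successive derivatives at the expansion point and divide by k!.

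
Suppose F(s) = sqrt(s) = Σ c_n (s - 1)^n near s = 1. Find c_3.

1/16

F(1) = 1
F′(1) = 1/2
F′′(1) = -1/4
F′′′(1) = 3/8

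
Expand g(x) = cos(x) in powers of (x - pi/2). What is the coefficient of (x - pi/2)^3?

Differentiate repeatedly and evaluate at the center.
g(pi/2) = 0
g′(pi/2) = -1
g′′(pi/2) = 0
g′′′(pi/2) = 1
So c_3 = g′′′(pi/2)/3! = 1/6.

1/6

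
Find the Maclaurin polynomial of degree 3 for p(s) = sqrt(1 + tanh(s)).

Compose series: expand the inner function first, then feed it into the outer expansion.
[s^0] = 1;  [s^1] = 1/2;  [s^2] = -1/8;  [s^3] = -5/48.

-5*s^3/48 - s^2/8 + s/2 + 1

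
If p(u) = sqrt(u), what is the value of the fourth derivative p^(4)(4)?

Use the known series and substitute for the argument.
The coefficient of (u - 4)^4 in the expansion is -5/16384, so p^(4)(4) = 4! * (-5/16384) = -15/2048.

-15/2048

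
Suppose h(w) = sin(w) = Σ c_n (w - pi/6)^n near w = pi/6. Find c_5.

Differentiate repeatedly and evaluate at the center.
h(pi/6) = 1/2
h′(pi/6) = sqrt(3)/2
h′′(pi/6) = -1/2
h′′′(pi/6) = -sqrt(3)/2
h^(4)(pi/6) = 1/2
h^(5)(pi/6) = sqrt(3)/2
So c_5 = h^(5)(pi/6)/5! = sqrt(3)/240.

sqrt(3)/240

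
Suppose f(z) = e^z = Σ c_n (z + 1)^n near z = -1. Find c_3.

[(z + 1)^0] = e^(-1);  [(z + 1)^1] = e^(-1);  [(z + 1)^2] = e^(-1)/2;  [(z + 1)^3] = e^(-1)/6.

e^(-1)/6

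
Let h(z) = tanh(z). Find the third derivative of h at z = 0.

-2

From the series, [z^3] h = -1/3; multiply by 3! = 6 to get -2.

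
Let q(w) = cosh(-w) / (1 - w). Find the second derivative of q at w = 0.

3

Write out both Maclaurin series and multiply, keeping only the needed powers.
The coefficient of w^2 in the expansion is 3/2, so q′′(0) = 2! * (3/2) = 3.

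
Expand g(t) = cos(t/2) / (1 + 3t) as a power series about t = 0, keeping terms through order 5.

-30673*t^5/128 + 30673*t^4/384 - 213*t^3/8 + 71*t^2/8 - 3*t + 1

Expand each factor separately, then convolve coefficients.
g(0) = 1
g′(0) = -3
g′′(0) = 71/4
g′′′(0) = -639/4
g^(4)(0) = 30673/16
g^(5)(0) = -460095/16
Dividing each by k! gives the coefficients c_0, ..., c_5.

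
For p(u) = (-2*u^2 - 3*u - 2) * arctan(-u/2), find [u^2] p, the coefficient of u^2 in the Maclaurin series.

Shift and add copies of the series according to the polynomial's terms.
p(0) = 0
p′(0) = 1
p′′(0) = 3
So c_2 = p′′(0)/2! = 3/2.

3/2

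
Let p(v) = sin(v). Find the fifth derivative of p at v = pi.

From the series, [(v - pi)^5] p = -1/120; multiply by 5! = 120 to get -1.

-1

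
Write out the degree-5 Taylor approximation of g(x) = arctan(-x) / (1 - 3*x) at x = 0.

Multiply the numerator's expansion by the denominator's geometric series.

-391*x^5/5 - 26*x^4 - 26*x^3/3 - 3*x^2 - x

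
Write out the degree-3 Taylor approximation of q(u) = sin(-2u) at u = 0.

4*u^3/3 - 2*u

q(0) = 0
q′(0) = -2
q′′(0) = 0
q′′′(0) = 8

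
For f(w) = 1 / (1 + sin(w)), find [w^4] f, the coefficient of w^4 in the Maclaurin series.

Write 1/(1+u) = 1 - u + u^2 - u^3 + ... and substitute the series for u.
[w^0] = 1;  [w^1] = -1;  [w^2] = 1;  [w^3] = -5/6;  [w^4] = 2/3.

2/3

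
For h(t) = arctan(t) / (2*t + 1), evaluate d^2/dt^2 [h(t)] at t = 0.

Expand 1/(denominator) as a geometric series and multiply by the numerator's series.
The coefficient of t^2 in the expansion is -2, so h′′(0) = 2! * (-2) = -4.

-4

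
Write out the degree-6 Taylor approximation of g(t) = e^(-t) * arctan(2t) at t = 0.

-215*t^6/36 + 103*t^5/20 + 7*t^4/3 - 5*t^3/3 - 2*t^2 + 2*t

Write out both Maclaurin series and multiply, keeping only the needed powers.
g(0) = 0
g′(0) = 2
g′′(0) = -4
g′′′(0) = -10
g^(4)(0) = 56
g^(5)(0) = 618
g^(6)(0) = -4300
The Taylor polynomial is Σ g^(k)(0)/k! · t^k.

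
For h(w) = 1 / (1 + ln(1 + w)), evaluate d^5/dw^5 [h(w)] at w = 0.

-694

Use the geometric series for the reciprocal, then substitute.
The coefficient of w^5 in the expansion is -347/60, so h^(5)(0) = 5! * (-347/60) = -694.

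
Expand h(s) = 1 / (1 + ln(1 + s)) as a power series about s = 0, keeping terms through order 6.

Use the geometric series for the reciprocal, then substitute.
[s^0] = 1;  [s^1] = -1;  [s^2] = 3/2;  [s^3] = -7/3;  [s^4] = 11/3;  [s^5] = -347/60;  [s^6] = 3289/360.

3289*s^6/360 - 347*s^5/60 + 11*s^4/3 - 7*s^3/3 + 3*s^2/2 - s + 1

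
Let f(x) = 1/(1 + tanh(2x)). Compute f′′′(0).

Compose series: expand the inner function first, then feed it into the outer expansion.
The coefficient of x^3 in the expansion is -16/3, so f′′′(0) = 3! * (-16/3) = -32.

-32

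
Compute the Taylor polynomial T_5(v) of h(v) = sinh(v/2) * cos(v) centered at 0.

41*v^5/3840 - 11*v^3/48 + v/2

Expand each factor separately, then convolve coefficients.
h(0) = 0
h′(0) = 1/2
h′′(0) = 0
h′′′(0) = -11/8
h^(4)(0) = 0
h^(5)(0) = 41/32
Dividing each by k! gives the coefficients c_0, ..., c_5.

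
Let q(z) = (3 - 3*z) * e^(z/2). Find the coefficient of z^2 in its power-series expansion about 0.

Multiply each power in the prefactor through the base expansion.
q(0) = 3
q′(0) = -3/2
q′′(0) = -9/4

-9/8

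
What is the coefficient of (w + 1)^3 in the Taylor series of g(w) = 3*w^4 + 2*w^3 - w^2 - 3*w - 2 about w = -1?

g(-1) = 1
g′(-1) = -7
g′′(-1) = 22
g′′′(-1) = -60
So c_3 = g′′′(-1)/3! = -10.

-10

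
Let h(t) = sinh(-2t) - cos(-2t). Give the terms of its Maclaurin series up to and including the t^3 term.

-4*t^3/3 + 2*t^2 - 2*t - 1

Add the two expansions coefficient-wise.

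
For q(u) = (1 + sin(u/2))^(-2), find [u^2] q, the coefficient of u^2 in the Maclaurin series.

Plug the Maclaurin series of the inner function into that of the outer and collect terms.
q(0) = 1
q′(0) = -1
q′′(0) = 3/2

3/4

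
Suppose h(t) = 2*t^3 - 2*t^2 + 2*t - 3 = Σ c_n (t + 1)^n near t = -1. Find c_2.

-8

h(-1) = -9
h′(-1) = 12
h′′(-1) = -16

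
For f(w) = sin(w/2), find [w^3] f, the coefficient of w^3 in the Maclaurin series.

-1/48

f(0) = 0
f′(0) = 1/2
f′′(0) = 0
f′′′(0) = -1/8
So c_3 = f′′′(0)/3! = -1/48.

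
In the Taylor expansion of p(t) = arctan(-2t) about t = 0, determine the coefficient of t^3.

8/3

Use the known series and substitute for the argument.
p(0) = 0
p′(0) = -2
p′′(0) = 0
p′′′(0) = 16
So c_3 = p′′′(0)/3! = 8/3.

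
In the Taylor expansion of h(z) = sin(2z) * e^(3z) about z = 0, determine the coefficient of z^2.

6

Expand each factor separately, then convolve coefficients.
[z^0] = 0;  [z^1] = 2;  [z^2] = 6.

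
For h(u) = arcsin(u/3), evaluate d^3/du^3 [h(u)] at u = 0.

Compute the successive derivatives at the expansion point and divide by k!.
The coefficient of u^3 in the expansion is 1/162, so h′′′(0) = 3! * (1/162) = 1/27.

1/27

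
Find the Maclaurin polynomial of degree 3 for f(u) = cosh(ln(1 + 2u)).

Substitute the inner expansion into the outer series and collect powers.
f(0) = 1
f′(0) = 0
f′′(0) = 4
f′′′(0) = -24
The Taylor polynomial is Σ f^(k)(0)/k! · u^k.

-4*u^3 + 2*u^2 + 1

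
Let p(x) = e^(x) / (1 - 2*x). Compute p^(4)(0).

633

Multiply the numerator's expansion by the denominator's geometric series.
The coefficient of x^4 in the expansion is 211/8, so p^(4)(0) = 4! * (211/8) = 633.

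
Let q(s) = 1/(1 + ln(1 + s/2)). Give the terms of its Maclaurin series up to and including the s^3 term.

Compose series: expand the inner function first, then feed it into the outer expansion.
q(0) = 1
q′(0) = -1/2
q′′(0) = 3/4
q′′′(0) = -7/4

-7*s^3/24 + 3*s^2/8 - s/2 + 1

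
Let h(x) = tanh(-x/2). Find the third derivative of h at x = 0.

From the series, [x^3] h = 1/24; multiply by 3! = 6 to get 1/4.

1/4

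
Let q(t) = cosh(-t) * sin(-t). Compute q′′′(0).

-2

Expand each factor separately, then convolve coefficients.
The coefficient of t^3 in the expansion is -1/3, so q′′′(0) = 3! * (-1/3) = -2.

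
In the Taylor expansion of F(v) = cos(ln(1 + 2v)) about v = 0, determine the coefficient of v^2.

-2

Let u equal the inner series; expand the outer function in u and truncate.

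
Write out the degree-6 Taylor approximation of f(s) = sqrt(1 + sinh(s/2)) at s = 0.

Let u equal the inner series; expand the outer function in u and truncate.
f(0) = 1
f′(0) = 1/4
f′′(0) = -1/16
f′′′(0) = 7/64
f^(4)(0) = -31/256
f^(5)(0) = 241/1024
f^(6)(0) = -2401/4096
The Taylor polynomial is Σ f^(k)(0)/k! · s^k.

-2401*s^6/2949120 + 241*s^5/122880 - 31*s^4/6144 + 7*s^3/384 - s^2/32 + s/4 + 1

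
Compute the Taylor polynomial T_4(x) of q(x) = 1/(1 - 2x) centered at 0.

q(0) = 1
q′(0) = 2
q′′(0) = 8
q′′′(0) = 48
q^(4)(0) = 384
Then c_k = q^(k)(0)/k! gives each Taylor coefficient.

16*x^4 + 8*x^3 + 4*x^2 + 2*x + 1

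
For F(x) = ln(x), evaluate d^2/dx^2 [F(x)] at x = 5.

-1/25

The coefficient of (x - 5)^2 in the expansion is -1/50, so F′′(5) = 2! * (-1/50) = -1/25.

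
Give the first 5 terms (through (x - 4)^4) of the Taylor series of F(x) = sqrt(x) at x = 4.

-5*(x - 4)^4/16384 + (x - 4)^3/512 - (x - 4)^2/64 + (x - 4)/4 + 2

F(4) = 2
F′(4) = 1/4
F′′(4) = -1/32
F′′′(4) = 3/256
F^(4)(4) = -15/2048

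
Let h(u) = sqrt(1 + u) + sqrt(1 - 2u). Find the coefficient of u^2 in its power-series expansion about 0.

-5/8

Add the two expansions coefficient-wise.
So c_2 = h′′(0)/2! = -5/8.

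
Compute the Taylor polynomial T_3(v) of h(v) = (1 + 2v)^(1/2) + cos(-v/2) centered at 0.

Expand each term separately and add.
[v^0] = 2;  [v^1] = 1;  [v^2] = -5/8;  [v^3] = 1/2.

v^3/2 - 5*v^2/8 + v + 2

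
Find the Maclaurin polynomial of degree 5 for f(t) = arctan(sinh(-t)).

-t^5/24 + t^3/6 - t

Compose series: expand the inner function first, then feed it into the outer expansion.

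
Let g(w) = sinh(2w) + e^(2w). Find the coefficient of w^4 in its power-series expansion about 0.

Add the two expansions coefficient-wise.
g(0) = 1
g′(0) = 4
g′′(0) = 4
g′′′(0) = 16
g^(4)(0) = 16
Then c_k = g^(k)(0)/k! gives each Taylor coefficient.

2/3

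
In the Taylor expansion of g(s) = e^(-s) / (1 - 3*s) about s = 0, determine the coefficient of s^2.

13/2

Expand 1/(denominator) as a geometric series and multiply by the numerator's series.
So c_2 = g′′(0)/2! = 13/2.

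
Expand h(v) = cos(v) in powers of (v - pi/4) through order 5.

Use the known series and substitute for the argument.
h(pi/4) = sqrt(2)/2
h′(pi/4) = -sqrt(2)/2
h′′(pi/4) = -sqrt(2)/2
h′′′(pi/4) = sqrt(2)/2
h^(4)(pi/4) = sqrt(2)/2
h^(5)(pi/4) = -sqrt(2)/2
Dividing each by k! gives the coefficients c_0, ..., c_5.

-sqrt(2)*(v - pi/4)^5/240 + sqrt(2)*(v - pi/4)^4/48 + sqrt(2)*(v - pi/4)^3/12 - sqrt(2)*(v - pi/4)^2/4 - sqrt(2)*(v - pi/4)/2 + sqrt(2)/2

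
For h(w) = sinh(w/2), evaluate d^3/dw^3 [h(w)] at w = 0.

1/8

The coefficient of w^3 in the expansion is 1/48, so h′′′(0) = 3! * (1/48) = 1/8.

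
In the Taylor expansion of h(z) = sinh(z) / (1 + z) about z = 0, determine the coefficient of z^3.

7/6

Take the Cauchy product of the two expansions.
h(0) = 0
h′(0) = 1
h′′(0) = -2
h′′′(0) = 7
So c_3 = h′′′(0)/3! = 7/6.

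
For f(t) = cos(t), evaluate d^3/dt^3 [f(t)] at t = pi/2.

The coefficient of (t - pi/2)^3 in the expansion is 1/6, so f′′′(pi/2) = 3! * (1/6) = 1.

1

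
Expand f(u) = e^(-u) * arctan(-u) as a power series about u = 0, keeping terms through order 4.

Multiply the two series term by term and collect like powers.
f(0) = 0
f′(0) = -1
f′′(0) = 2
f′′′(0) = -1
f^(4)(0) = -4
The Taylor polynomial is Σ f^(k)(0)/k! · u^k.

-u^4/6 - u^3/6 + u^2 - u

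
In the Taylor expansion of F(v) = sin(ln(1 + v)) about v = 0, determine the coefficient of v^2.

-1/2

Substitute the inner expansion into the outer series and collect powers.
F(0) = 0
F′(0) = 1
F′′(0) = -1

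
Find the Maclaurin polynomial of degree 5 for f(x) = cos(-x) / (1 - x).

Multiply the two series term by term and collect like powers.
f(0) = 1
f′(0) = 1
f′′(0) = 1
f′′′(0) = 3
f^(4)(0) = 13
f^(5)(0) = 65
Dividing each by k! gives the coefficients c_0, ..., c_5.

13*x^5/24 + 13*x^4/24 + x^3/2 + x^2/2 + x + 1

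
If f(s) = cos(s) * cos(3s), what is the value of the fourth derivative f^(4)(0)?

Expand each factor separately, then convolve coefficients.
From the series, [s^4] f = 17/3; multiply by 4! = 24 to get 136.

136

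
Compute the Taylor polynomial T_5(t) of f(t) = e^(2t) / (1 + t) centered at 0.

-t^5/15 + t^4/3 + t^3/3 + t^2 + t + 1

Multiply the two series term by term and collect like powers.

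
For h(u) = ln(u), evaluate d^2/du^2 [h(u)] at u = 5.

-1/25

From the series, [(u - 5)^2] h = -1/50; multiply by 2! = 2 to get -1/25.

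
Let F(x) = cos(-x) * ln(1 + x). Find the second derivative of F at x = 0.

-1

Multiply the two series term by term and collect like powers.
The coefficient of x^2 in the expansion is -1/2, so F′′(0) = 2! * (-1/2) = -1.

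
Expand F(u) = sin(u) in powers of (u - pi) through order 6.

-(u - pi)^5/120 + (u - pi)^3/6 - (u - pi)

F(pi) = 0
F′(pi) = -1
F′′(pi) = 0
F′′′(pi) = 1
F^(4)(pi) = 0
F^(5)(pi) = -1
F^(6)(pi) = 0
The Taylor polynomial is Σ F^(k)(pi)/k! · (u - pi)^k.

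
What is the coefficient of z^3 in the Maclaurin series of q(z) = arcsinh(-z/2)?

Compute the successive derivatives at the expansion point and divide by k!.
q(0) = 0
q′(0) = -1/2
q′′(0) = 0
q′′′(0) = 1/8
The Taylor polynomial is Σ q^(k)(0)/k! · z^k.

1/48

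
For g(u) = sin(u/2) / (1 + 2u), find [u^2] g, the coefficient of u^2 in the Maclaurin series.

Expand each factor separately, then convolve coefficients.
g(0) = 0
g′(0) = 1/2
g′′(0) = -2

-1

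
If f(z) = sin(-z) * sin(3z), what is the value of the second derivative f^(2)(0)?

Take the Cauchy product of the two expansions.
The coefficient of z^2 in the expansion is -3, so f′′(0) = 2! * (-3) = -6.

-6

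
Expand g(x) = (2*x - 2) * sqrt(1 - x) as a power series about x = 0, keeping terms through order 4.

-3*x^4/64 - x^3/8 - 3*x^2/4 + 3*x - 2

Distribute the polynomial across the series and collect like powers.
g(0) = -2
g′(0) = 3
g′′(0) = -3/2
g′′′(0) = -3/4
g^(4)(0) = -9/8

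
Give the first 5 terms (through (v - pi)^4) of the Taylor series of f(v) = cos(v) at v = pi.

-(v - pi)^4/24 + (v - pi)^2/2 - 1

Apply the Taylor formula c_k = f^(k)(a)/k!.
[(v - pi)^0] = -1;  [(v - pi)^1] = 0;  [(v - pi)^2] = 1/2;  [(v - pi)^3] = 0;  [(v - pi)^4] = -1/24.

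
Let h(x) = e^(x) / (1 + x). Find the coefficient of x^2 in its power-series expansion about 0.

1/2

Expand each factor separately, then convolve coefficients.
[x^0] = 1;  [x^1] = 0;  [x^2] = 1/2.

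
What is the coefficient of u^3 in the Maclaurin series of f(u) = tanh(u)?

-1/3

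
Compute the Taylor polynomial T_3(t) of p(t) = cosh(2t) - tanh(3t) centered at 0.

9*t^3 + 2*t^2 - 3*t + 1

Add the two expansions coefficient-wise.
p(0) = 1
p′(0) = -3
p′′(0) = 4
p′′′(0) = 54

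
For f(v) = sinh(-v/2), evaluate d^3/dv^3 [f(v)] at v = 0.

Apply the Taylor formula c_k = f^(k)(a)/k!.
The coefficient of v^3 in the expansion is -1/48, so f′′′(0) = 3! * (-1/48) = -1/8.

-1/8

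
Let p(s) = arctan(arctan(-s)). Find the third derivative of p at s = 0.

Plug the Maclaurin series of the inner function into that of the outer and collect terms.
The coefficient of s^3 in the expansion is 2/3, so p′′′(0) = 3! * (2/3) = 4.

4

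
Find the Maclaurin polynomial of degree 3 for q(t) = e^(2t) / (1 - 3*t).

157*t^3/3 + 17*t^2 + 5*t + 1

Use 1/(1 - r) = Σ r^k on the denominator, then take the Cauchy product.
q(0) = 1
q′(0) = 5
q′′(0) = 34
q′′′(0) = 314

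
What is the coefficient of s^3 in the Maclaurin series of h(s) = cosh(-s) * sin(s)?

Write out both Maclaurin series and multiply, keeping only the needed powers.
h(0) = 0
h′(0) = 1
h′′(0) = 0
h′′′(0) = 2
So c_3 = h′′′(0)/3! = 1/3.

1/3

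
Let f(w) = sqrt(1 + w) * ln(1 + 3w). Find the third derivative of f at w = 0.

Take the Cauchy product of the two expansions.
From the series, [w^3] f = 51/8; multiply by 3! = 6 to get 153/4.

153/4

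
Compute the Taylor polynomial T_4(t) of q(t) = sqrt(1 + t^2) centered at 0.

-t^4/8 + t^2/2 + 1

Apply the Taylor formula c_k = f^(k)(a)/k!.
q(0) = 1
q′(0) = 0
q′′(0) = 1
q′′′(0) = 0
q^(4)(0) = -3
Dividing each by k! gives the coefficients c_0, ..., c_4.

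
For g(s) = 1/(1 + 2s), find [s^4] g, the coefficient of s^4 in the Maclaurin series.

Compute the successive derivatives at the expansion point and divide by k!.
g(0) = 1
g′(0) = -2
g′′(0) = 8
g′′′(0) = -48
g^(4)(0) = 384
So c_4 = g^(4)(0)/4! = 16.

16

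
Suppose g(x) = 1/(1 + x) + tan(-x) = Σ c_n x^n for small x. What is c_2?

1

Combine the two series term by term.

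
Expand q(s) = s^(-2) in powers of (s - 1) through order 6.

7*(s - 1)^6 - 6*(s - 1)^5 + 5*(s - 1)^4 - 4*(s - 1)^3 + 3*(s - 1)^2 - 2*(s - 1) + 1

Apply the Taylor formula c_k = f^(k)(a)/k!.
q(1) = 1
q′(1) = -2
q′′(1) = 6
q′′′(1) = -24
q^(4)(1) = 120
q^(5)(1) = -720
q^(6)(1) = 5040
Dividing each by k! gives the coefficients c_0, ..., c_6.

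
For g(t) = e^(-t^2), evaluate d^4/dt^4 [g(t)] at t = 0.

Use the known series and substitute for the argument.
From the series, [t^4] g = 1/2; multiply by 4! = 24 to get 12.

12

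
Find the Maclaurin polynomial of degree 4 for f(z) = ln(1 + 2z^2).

-2*z^4 + 2*z^2

f(0) = 0
f′(0) = 0
f′′(0) = 4
f′′′(0) = 0
f^(4)(0) = -48
Dividing each by k! gives the coefficients c_0, ..., c_4.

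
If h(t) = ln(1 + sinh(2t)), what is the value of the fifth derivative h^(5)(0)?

Compose series: expand the inner function first, then feed it into the outer expansion.
From the series, [t^5] h = 12; multiply by 5! = 120 to get 1440.

1440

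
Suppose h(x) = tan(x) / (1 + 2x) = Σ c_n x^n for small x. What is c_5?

262/15

Multiply the two series term by term and collect like powers.
h(0) = 0
h′(0) = 1
h′′(0) = -4
h′′′(0) = 26
h^(4)(0) = -208
h^(5)(0) = 2096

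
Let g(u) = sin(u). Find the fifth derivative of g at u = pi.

-1

The coefficient of (u - pi)^5 in the expansion is -1/120, so g^(5)(pi) = 5! * (-1/120) = -1.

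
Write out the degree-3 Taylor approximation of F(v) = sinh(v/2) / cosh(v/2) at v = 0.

-v^3/24 + v/2

Invert the denominator's series and multiply.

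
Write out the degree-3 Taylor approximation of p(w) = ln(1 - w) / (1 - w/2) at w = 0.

-5*w^3/6 - w^2 - w

Multiply the two series term by term and collect like powers.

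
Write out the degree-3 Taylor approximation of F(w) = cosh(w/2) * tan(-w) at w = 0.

-11*w^3/24 - w

Take the Cauchy product of the two expansions.
F(0) = 0
F′(0) = -1
F′′(0) = 0
F′′′(0) = -11/4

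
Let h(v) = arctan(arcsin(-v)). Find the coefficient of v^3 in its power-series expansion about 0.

1/6

Substitute the inner expansion into the outer series and collect powers.
[v^0] = 0;  [v^1] = -1;  [v^2] = 0;  [v^3] = 1/6.
So c_3 = h′′′(0)/3! = 1/6.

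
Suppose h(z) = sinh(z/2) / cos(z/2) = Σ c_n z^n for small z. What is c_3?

Divide the numerator series by the denominator series (power-series long division).
h(0) = 0
h′(0) = 1/2
h′′(0) = 0
h′′′(0) = 1/2
The Taylor polynomial is Σ h^(k)(0)/k! · z^k.

1/12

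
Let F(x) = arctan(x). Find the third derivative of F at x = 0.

The coefficient of x^3 in the expansion is -1/3, so F′′′(0) = 3! * (-1/3) = -2.

-2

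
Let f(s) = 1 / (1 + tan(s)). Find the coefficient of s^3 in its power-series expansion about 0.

Use the geometric series for the reciprocal, then substitute.
f(0) = 1
f′(0) = -1
f′′(0) = 2
f′′′(0) = -8
Then c_k = f^(k)(0)/k! gives each Taylor coefficient.

-4/3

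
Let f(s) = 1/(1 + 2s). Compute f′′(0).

8

Apply the Taylor formula c_k = f^(k)(a)/k!.
The coefficient of s^2 in the expansion is 4, so f′′(0) = 2! * (4) = 8.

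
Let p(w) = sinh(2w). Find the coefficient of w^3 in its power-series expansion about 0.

Use the known series and substitute for the argument.

4/3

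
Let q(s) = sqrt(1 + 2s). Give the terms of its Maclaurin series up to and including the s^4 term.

-5*s^4/8 + s^3/2 - s^2/2 + s + 1

q(0) = 1
q′(0) = 1
q′′(0) = -1
q′′′(0) = 3
q^(4)(0) = -15
The Taylor polynomial is Σ q^(k)(0)/k! · s^k.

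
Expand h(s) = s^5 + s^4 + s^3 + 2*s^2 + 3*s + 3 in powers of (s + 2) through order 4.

-9*(s + 2)^4 + 33*(s + 2)^3 - 60*(s + 2)^2 + 55*(s + 2) - 19

Compute the successive derivatives at the expansion point and divide by k!.
h(-2) = -19
h′(-2) = 55
h′′(-2) = -120
h′′′(-2) = 198
h^(4)(-2) = -216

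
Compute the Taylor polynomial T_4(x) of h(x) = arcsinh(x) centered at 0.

h(0) = 0
h′(0) = 1
h′′(0) = 0
h′′′(0) = -1
h^(4)(0) = 0
Dividing each by k! gives the coefficients c_0, ..., c_4.

-x^3/6 + x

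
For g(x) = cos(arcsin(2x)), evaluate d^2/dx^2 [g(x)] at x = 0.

-4

Plug the Maclaurin series of the inner function into that of the outer and collect terms.
From the series, [x^2] g = -2; multiply by 2! = 2 to get -4.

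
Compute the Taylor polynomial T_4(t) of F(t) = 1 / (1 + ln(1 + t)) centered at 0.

Use the geometric series for the reciprocal, then substitute.
[t^0] = 1;  [t^1] = -1;  [t^2] = 3/2;  [t^3] = -7/3;  [t^4] = 11/3.

11*t^4/3 - 7*t^3/3 + 3*t^2/2 - t + 1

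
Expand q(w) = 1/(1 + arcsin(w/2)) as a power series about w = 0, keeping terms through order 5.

Plug the Maclaurin series of the inner function into that of the outer and collect terms.

-63*w^5/1280 + w^4/12 - 7*w^3/48 + w^2/4 - w/2 + 1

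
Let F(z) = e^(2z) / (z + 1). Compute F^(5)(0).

Multiply the numerator's expansion by the denominator's geometric series.
The coefficient of z^5 in the expansion is -1/15, so F^(5)(0) = 5! * (-1/15) = -8.

-8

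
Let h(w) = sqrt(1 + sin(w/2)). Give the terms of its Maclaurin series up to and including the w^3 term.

-w^3/384 - w^2/32 + w/4 + 1

Substitute the inner expansion into the outer series and collect powers.
h(0) = 1
h′(0) = 1/4
h′′(0) = -1/16
h′′′(0) = -1/64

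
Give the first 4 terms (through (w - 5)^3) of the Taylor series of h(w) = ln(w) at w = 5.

Apply the Taylor formula c_k = f^(k)(a)/k!.
h(5) = ln(5)
h′(5) = 1/5
h′′(5) = -1/25
h′′′(5) = 2/125

(w - 5)^3/375 - (w - 5)^2/50 + (w - 5)/5 + ln(5)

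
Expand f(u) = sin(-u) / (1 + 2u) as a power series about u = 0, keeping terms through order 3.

Take the Cauchy product of the two expansions.
f(0) = 0
f′(0) = -1
f′′(0) = 4
f′′′(0) = -23
Dividing each by k! gives the coefficients c_0, ..., c_3.

-23*u^3/6 + 2*u^2 - u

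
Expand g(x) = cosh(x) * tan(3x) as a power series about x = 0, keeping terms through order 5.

Take the Cauchy product of the two expansions.
g(0) = 0
g′(0) = 3
g′′(0) = 0
g′′′(0) = 63
g^(4)(0) = 0
g^(5)(0) = 4443
The Taylor polynomial is Σ g^(k)(0)/k! · x^k.

1481*x^5/40 + 21*x^3/2 + 3*x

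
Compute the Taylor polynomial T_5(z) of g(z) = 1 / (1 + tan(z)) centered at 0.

-32*z^5/15 + 5*z^4/3 - 4*z^3/3 + z^2 - z + 1

Use the geometric series for the reciprocal, then substitute.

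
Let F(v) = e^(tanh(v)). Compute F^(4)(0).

-7

Plug the Maclaurin series of the inner function into that of the outer and collect terms.
The coefficient of v^4 in the expansion is -7/24, so F^(4)(0) = 4! * (-7/24) = -7.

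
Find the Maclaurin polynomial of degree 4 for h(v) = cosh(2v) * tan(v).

Multiply the two series term by term and collect like powers.
h(0) = 0
h′(0) = 1
h′′(0) = 0
h′′′(0) = 14
h^(4)(0) = 0
Dividing each by k! gives the coefficients c_0, ..., c_4.

7*v^3/3 + v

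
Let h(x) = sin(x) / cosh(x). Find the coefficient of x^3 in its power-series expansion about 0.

Divide the numerator series by the denominator series (power-series long division).

-2/3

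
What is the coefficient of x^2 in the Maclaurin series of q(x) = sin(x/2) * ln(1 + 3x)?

3/2

Expand each factor separately, then convolve coefficients.
q(0) = 0
q′(0) = 0
q′′(0) = 3
So c_2 = q′′(0)/2! = 3/2.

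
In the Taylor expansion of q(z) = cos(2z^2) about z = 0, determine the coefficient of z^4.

-2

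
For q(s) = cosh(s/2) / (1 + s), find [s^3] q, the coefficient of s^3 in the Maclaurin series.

-9/8

Take the Cauchy product of the two expansions.
q(0) = 1
q′(0) = -1
q′′(0) = 9/4
q′′′(0) = -27/4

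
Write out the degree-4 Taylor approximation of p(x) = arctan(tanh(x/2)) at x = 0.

Substitute the inner expansion into the outer series and collect powers.

-x^3/12 + x/2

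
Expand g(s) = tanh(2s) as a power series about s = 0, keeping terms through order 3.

-8*s^3/3 + 2*s

Apply the Taylor formula c_k = f^(k)(a)/k!.
g(0) = 0
g′(0) = 2
g′′(0) = 0
g′′′(0) = -16
The Taylor polynomial is Σ g^(k)(0)/k! · s^k.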